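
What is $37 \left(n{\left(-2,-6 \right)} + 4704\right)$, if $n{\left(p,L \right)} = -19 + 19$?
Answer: $174048$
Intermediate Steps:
$n{\left(p,L \right)} = 0$
$37 \left(n{\left(-2,-6 \right)} + 4704\right) = 37 \left(0 + 4704\right) = 37 \cdot 4704 = 174048$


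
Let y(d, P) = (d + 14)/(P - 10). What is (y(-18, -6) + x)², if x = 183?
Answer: 537289/16 ≈ 33581.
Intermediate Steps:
y(d, P) = (14 + d)/(-10 + P)
(y(-18, -6) + x)² = ((14 - 18)/(-10 - 6) + 183)² = (-4/(-16) + 183)² = (-1/16*(-4) + 183)² = (¼ + 183)² = (733/4)² = 537289/16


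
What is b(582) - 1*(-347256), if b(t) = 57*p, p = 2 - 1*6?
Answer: 347028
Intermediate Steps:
p = -4 (p = 2 - 6 = -4)
b(t) = -228 (b(t) = 57*(-4) = -228)
b(582) - 1*(-347256) = -228 - 1*(-347256) = -228 + 347256 = 347028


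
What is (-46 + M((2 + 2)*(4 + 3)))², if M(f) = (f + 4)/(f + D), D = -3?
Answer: 1249924/625 ≈ 1999.9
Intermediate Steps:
M(f) = (4 + f)/(-3 + f) (M(f) = (f + 4)/(f - 3) = (4 + f)/(-3 + f))
(-46 + M((2 + 2)*(4 + 3)))² = (-46 + (4 + (2 + 2)*(4 + 3))/(-3 + (2 + 2)*(4 + 3)))² = (-46 + (4 + 4*7)/(-3 + 4*7))² = (-46 + (4 + 28)/(-3 + 28))² = (-46 + 32/25)² = (-1118/25)² = 1249924/625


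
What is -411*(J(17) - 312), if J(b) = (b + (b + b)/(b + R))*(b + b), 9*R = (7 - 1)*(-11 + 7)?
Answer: -6126366/43 ≈ -1.4247e+5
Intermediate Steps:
R = -8/3 (R = ((7 - 1)*(-11 + 7))/9 = (6*(-4))/9 = (⅑)*(-24) = -8/3 ≈ -2.6667)
J(b) = 2*b*(b + 2*b/(-8/3 + b)) (J(b) = (b + (b + b)/(b - 8/3))*(b + b) = (b + (2*b)/(-8/3 + b))*(2*b) = (b + 2*b/(-8/3 + b))*(2*b) = 2*b*(b + 2*b/(-8/3 + b)))
-411*(J(17) - 312) = -411*(17²*(-4 + 6*17)/(-8 + 3*17) - 312) = -411*(289*(-4 + 102)/(-8 + 51) - 312) = -411*(289*98/43 - 312) = -411*(289*(1/43)*98 - 312) = -411*(28322/43 - 312) = -411*14906/43 = -6126366/43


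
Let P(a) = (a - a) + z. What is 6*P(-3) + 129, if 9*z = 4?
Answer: 395/3 ≈ 131.67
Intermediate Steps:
z = 4/9 (z = (1/9)*4 = 4/9 ≈ 0.44444)
P(a) = 4/9 (P(a) = (a - a) + 4/9 = 0 + 4/9 = 4/9)
6*P(-3) + 129 = 6*(4/9) + 129 = 8/3 + 129 = 395/3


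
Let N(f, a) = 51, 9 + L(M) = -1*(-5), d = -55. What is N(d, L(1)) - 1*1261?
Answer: -1210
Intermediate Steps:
L(M) = -4 (L(M) = -9 - 1*(-5) = -9 + 5 = -4)
N(d, L(1)) - 1*1261 = 51 - 1*1261 = 51 - 1261 = -1210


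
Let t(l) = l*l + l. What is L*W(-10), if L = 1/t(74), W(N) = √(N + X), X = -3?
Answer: I*√13/5550 ≈ 0.00064965*I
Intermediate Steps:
t(l) = l + l² (t(l) = l² + l = l + l²)
W(N) = √(-3 + N) (W(N) = √(N - 3) = √(-3 + N))
L = 1/5550 (L = 1/(74*(1 + 74)) = 1/(74*75) = 1/5550 ≈ 0.00018018)
L*W(-10) = √(-3 - 10)/5550 = √(-13)/5550 = (I*√13)/5550 = I*√13/5550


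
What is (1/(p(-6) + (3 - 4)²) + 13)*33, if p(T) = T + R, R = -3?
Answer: 3399/8 ≈ 424.88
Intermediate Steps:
p(T) = -3 + T (p(T) = T - 3 = -3 + T)
(1/(p(-6) + (3 - 4)²) + 13)*33 = (1/((-3 - 6) + (3 - 4)²) + 13)*33 = (1/(-9 + (-1)²) + 13)*33 = (1/(-9 + 1) + 13)*33 = (1/(-8) + 13)*33 = (-⅛ + 13)*33 = (103/8)*33 = 3399/8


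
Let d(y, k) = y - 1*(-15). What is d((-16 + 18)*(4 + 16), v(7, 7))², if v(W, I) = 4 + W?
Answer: 3025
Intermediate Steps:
d(y, k) = 15 + y (d(y, k) = y + 15 = 15 + y)
d((-16 + 18)*(4 + 16), v(7, 7))² = (15 + (-16 + 18)*(4 + 16))² = (15 + 2*20)² = (15 + 40)² = 55² = 3025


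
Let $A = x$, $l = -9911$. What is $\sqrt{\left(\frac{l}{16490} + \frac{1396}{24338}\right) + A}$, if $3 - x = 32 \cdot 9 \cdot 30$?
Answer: $\frac{i \sqrt{1203492829204846610}}{11803930} \approx 92.938 i$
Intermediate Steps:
$x = -8637$ ($x = 3 - 32 \cdot 9 \cdot 30 = 3 - 288 \cdot 30 = 3 - 8640 = -8637$)
$A = -8637$
$\sqrt{\left(\frac{l}{16490} + \frac{1396}{24338}\right) + A} = \sqrt{\left(- \frac{9911}{16490} + \frac{1396}{24338}\right) - 8637} = \sqrt{\left(\left(-9911\right) \frac{1}{16490} + 1396 \cdot \frac{1}{24338}\right) - 8637} = \sqrt{\left(- \frac{583}{970} + \frac{698}{12169}\right) - 8637} = \sqrt{- \frac{6417467}{11803930} - 8637} = \sqrt{- \frac{101956960877}{11803930}} = \frac{i \sqrt{1203492829204846610}}{11803930}$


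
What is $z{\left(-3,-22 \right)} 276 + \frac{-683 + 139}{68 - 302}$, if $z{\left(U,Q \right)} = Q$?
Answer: $- \frac{710152}{117} \approx -6069.7$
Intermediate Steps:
$z{\left(-3,-22 \right)} 276 + \frac{-683 + 139}{68 - 302} = \left(-22\right) 276 + \frac{-683 + 139}{68 - 302} = -6072 - \frac{544}{-234} = -6072 - - \frac{272}{117} = -6072 + \frac{272}{117} = - \frac{710152}{117}$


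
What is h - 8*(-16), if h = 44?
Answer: 172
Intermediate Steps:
h - 8*(-16) = 44 - 8*(-16) = 44 + 128 = 172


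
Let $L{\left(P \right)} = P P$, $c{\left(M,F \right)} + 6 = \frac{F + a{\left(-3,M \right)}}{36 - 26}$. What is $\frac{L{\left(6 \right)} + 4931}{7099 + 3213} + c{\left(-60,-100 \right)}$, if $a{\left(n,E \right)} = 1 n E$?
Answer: $\frac{25591}{10312} \approx 2.4817$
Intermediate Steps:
$a{\left(n,E \right)} = E n$ ($a{\left(n,E \right)} = n E = E n$)
$c{\left(M,F \right)} = -6 - \frac{3 M}{10} + \frac{F}{10}$ ($c{\left(M,F \right)} = -6 + \frac{F + M \left(-3\right)}{36 - 26} = -6 + \frac{F - 3 M}{10} = -6 + \left(F - 3 M\right) \frac{1}{10} = -6 + \left(- \frac{3 M}{10} + \frac{F}{10}\right) = -6 - \frac{3 M}{10} + \frac{F}{10}$)
$L{\left(P \right)} = P^{2}$
$\frac{L{\left(6 \right)} + 4931}{7099 + 3213} + c{\left(-60,-100 \right)} = \frac{6^{2} + 4931}{7099 + 3213} - -2 = \frac{36 + 4931}{10312} - -2 = 4967 \cdot \frac{1}{10312} + 2 = \frac{4967}{10312} + 2 = \frac{25591}{10312}$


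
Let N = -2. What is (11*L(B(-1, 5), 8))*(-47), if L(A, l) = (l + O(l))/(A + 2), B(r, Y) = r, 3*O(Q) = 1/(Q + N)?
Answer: -74965/18 ≈ -4164.7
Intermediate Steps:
O(Q) = 1/(3*(-2 + Q)) (O(Q) = 1/(3*(Q - 2)) = 1/(3*(-2 + Q)))
L(A, l) = (l + 1/(3*(-2 + l)))/(2 + A) (L(A, l) = (l + 1/(3*(-2 + l)))/(A + 2) = (l + 1/(3*(-2 + l)))/(2 + A))
(11*L(B(-1, 5), 8))*(-47) = (11*((1/3 + 8*(-2 + 8))/((-2 + 8)*(2 - 1))))*(-47) = (11*((1/3 + 8*6)/(6*1)))*(-47) = (11*((1/6)*1*(1/3 + 48)))*(-47) = (11*((1/6)*1*(145/3)))*(-47) = (11*(145/18))*(-47) = (1595/18)*(-47) = -74965/18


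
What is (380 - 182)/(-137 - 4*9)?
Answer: -198/173 ≈ -1.1445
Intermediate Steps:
(380 - 182)/(-137 - 4*9) = 198/(-137 - 36) = 198/(-173) = 198*(-1/173) = -198/173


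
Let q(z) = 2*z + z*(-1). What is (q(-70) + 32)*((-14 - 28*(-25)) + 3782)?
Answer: -169784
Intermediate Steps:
q(z) = z (q(z) = 2*z - z = z)
(q(-70) + 32)*((-14 - 28*(-25)) + 3782) = (-70 + 32)*((-14 - 28*(-25)) + 3782) = -38*((-14 + 700) + 3782) = -38*(686 + 3782) = -38*4468 = -169784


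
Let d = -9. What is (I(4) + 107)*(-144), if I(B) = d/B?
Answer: -15084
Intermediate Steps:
I(B) = -9/B
(I(4) + 107)*(-144) = (-9/4 + 107)*(-144) = (419/4)*(-144) = -15084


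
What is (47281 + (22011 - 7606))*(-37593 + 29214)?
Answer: -516866994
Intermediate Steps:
(47281 + (22011 - 7606))*(-37593 + 29214) = (47281 + 14405)*(-8379) = 61686*(-8379) = -516866994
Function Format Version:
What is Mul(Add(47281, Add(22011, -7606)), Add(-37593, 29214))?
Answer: -516866994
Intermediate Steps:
Mul(Add(47281, Add(22011, -7606)), Add(-37593, 29214)) = Mul(Add(47281, 14405), -8379) = Mul(61686, -8379) = -516866994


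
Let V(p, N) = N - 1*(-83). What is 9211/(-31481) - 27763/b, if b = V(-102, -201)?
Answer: 872920105/3714758 ≈ 234.99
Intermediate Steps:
V(p, N) = 83 + N (V(p, N) = N + 83 = 83 + N)
b = -118 (b = 83 - 201 = -118)
9211/(-31481) - 27763/b = 9211/(-31481) - 27763/(-118) = 9211*(-1/31481) - 27763*(-1/118) = -9211/31481 + 27763/118 = 872920105/3714758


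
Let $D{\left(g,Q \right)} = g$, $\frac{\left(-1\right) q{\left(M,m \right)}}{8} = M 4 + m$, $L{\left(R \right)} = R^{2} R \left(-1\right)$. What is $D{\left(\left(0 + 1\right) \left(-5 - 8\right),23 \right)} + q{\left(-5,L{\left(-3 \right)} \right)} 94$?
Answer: $-5277$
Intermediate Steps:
$L{\left(R \right)} = - R^{3}$ ($L{\left(R \right)} = R^{3} \left(-1\right) = - R^{3}$)
$q{\left(M,m \right)} = - 32 M - 8 m$ ($q{\left(M,m \right)} = - 8 \left(M 4 + m\right) = - 8 \left(4 M + m\right) = - 8 \left(m + 4 M\right) = - 32 M - 8 m$)
$D{\left(\left(0 + 1\right) \left(-5 - 8\right),23 \right)} + q{\left(-5,L{\left(-3 \right)} \right)} 94 = \left(0 + 1\right) \left(-5 - 8\right) + \left(\left(-32\right) \left(-5\right) - 8 \left(- \left(-3\right)^{3}\right)\right) 94 = 1 \left(-13\right) + \left(160 - 8 \left(\left(-1\right) \left(-27\right)\right)\right) 94 = -13 + \left(160 - 216\right) 94 = -13 - 5264 = -5277$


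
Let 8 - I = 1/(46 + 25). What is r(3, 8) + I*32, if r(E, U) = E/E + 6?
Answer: 18641/71 ≈ 262.55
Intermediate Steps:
I = 567/71 (I = 8 - 1/(46 + 25) = 8 - 1/71 = 567/71 ≈ 7.9859)
r(E, U) = 7 (r(E, U) = 1 + 6 = 7)
r(3, 8) + I*32 = 7 + (567/71)*32 = 7 + 18144/71 = 18641/71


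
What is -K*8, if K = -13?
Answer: 104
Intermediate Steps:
-K*8 = -1*(-13)*8 = 13*8 = 104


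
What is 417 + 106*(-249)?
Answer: -25977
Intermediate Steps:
417 + 106*(-249) = 417 - 26394 = -25977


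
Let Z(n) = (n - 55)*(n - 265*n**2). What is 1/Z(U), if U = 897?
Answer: -1/179531650896 ≈ -5.5701e-12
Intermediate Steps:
Z(n) = (-55 + n)*(n - 265*n**2)
1/Z(U) = 1/(897*(-55 - 265*897**2 + 14576*897)) = 1/(897*(-55 - 265*804609 + 13074672)) = 1/(897*(-55 - 213221385 + 13074672)) = 1/(897*(-200146768)) = 1/(-179531650896) = -1/179531650896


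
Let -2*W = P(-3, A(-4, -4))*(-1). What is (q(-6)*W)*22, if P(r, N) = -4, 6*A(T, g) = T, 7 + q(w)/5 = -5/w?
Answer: 4070/3 ≈ 1356.7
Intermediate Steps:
q(w) = -35 - 25/w (q(w) = -35 + 5*(-5/w) = -35 - 25/w)
A(T, g) = T/6
W = -2 (W = -(-2)*(-1) = -1/2*4 = -2)
(q(-6)*W)*22 = ((-35 - 25/(-6))*(-2))*22 = ((-35 - 25*(-1/6))*(-2))*22 = ((-35 + 25/6)*(-2))*22 = -185/6*(-2)*22 = (185/3)*22 = 4070/3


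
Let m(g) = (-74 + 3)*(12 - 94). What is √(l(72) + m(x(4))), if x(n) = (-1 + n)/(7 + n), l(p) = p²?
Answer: √11006 ≈ 104.91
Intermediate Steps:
x(n) = (-1 + n)/(7 + n)
m(g) = 5822 (m(g) = -71*(-82) = 5822)
√(l(72) + m(x(4))) = √(72² + 5822) = √(5184 + 5822) = √11006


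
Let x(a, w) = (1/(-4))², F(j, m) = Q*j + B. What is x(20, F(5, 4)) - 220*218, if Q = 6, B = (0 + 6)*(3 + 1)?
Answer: -767359/16 ≈ -47960.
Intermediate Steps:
B = 24 (B = 6*4 = 24)
F(j, m) = 24 + 6*j (F(j, m) = 6*j + 24 = 24 + 6*j)
x(a, w) = 1/16 (x(a, w) = (-¼)² = 1/16)
x(20, F(5, 4)) - 220*218 = 1/16 - 220*218 = 1/16 - 47960 = -767359/16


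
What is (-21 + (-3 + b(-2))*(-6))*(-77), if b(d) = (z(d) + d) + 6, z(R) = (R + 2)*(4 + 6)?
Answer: 2079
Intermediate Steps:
z(R) = 20 + 10*R (z(R) = (2 + R)*10 = 20 + 10*R)
b(d) = 26 + 11*d (b(d) = ((20 + 10*d) + d) + 6 = (20 + 11*d) + 6 = 26 + 11*d)
(-21 + (-3 + b(-2))*(-6))*(-77) = (-21 + (-3 + (26 + 11*(-2)))*(-6))*(-77) = (-21 + (-3 + (26 - 22))*(-6))*(-77) = (-21 + (-3 + 4)*(-6))*(-77) = (-21 + 1*(-6))*(-77) = (-21 - 6)*(-77) = -27*(-77) = 2079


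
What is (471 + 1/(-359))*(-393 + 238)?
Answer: -26208640/359 ≈ -73005.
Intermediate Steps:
(471 + 1/(-359))*(-393 + 238) = (471 - 1/359)*(-155) = (169088/359)*(-155) = -26208640/359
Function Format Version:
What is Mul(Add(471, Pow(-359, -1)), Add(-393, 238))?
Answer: Rational(-26208640, 359) ≈ -73005.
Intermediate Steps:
Mul(Add(471, Pow(-359, -1)), Add(-393, 238)) = Mul(Add(471, Rational(-1, 359)), -155) = Mul(Rational(169088, 359), -155) = Rational(-26208640, 359)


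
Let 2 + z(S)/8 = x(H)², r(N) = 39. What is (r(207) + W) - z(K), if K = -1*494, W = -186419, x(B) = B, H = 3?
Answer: -186436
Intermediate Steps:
K = -494
z(S) = 56 (z(S) = -16 + 8*3² = -16 + 8*9 = -16 + 72 = 56)
(r(207) + W) - z(K) = (39 - 186419) - 1*56 = -186380 - 56 = -186436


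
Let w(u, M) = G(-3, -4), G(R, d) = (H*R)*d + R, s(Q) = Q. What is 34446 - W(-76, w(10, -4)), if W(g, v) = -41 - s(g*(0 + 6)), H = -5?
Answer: 34031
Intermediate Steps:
G(R, d) = R - 5*R*d (G(R, d) = (-5*R)*d + R = -5*R*d + R = R - 5*R*d)
w(u, M) = -63 (w(u, M) = -3*(1 - 5*(-4)) = -3*(1 + 20) = -3*21 = -63)
W(g, v) = -41 - 6*g (W(g, v) = -41 - g*(0 + 6) = -41 - g*6 = -41 - 6*g)
34446 - W(-76, w(10, -4)) = 34446 - (-41 - 6*(-76)) = 34446 - (-41 + 456) = 34446 - 1*415 = 34446 - 415 = 34031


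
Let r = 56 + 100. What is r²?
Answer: 24336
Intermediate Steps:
r = 156
r² = 156² = 24336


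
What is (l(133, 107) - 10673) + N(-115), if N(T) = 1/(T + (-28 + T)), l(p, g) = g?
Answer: -2726029/258 ≈ -10566.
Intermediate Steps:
N(T) = 1/(-28 + 2*T)
(l(133, 107) - 10673) + N(-115) = (107 - 10673) + 1/(2*(-14 - 115)) = -10566 + (½)/(-129) = -10566 + (½)*(-1/129) = -10566 - 1/258 = -2726029/258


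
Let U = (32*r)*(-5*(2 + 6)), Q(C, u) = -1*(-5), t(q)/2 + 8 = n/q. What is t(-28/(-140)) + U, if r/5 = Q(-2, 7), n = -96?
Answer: -32976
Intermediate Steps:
t(q) = -16 - 192/q (t(q) = -16 + 2*(-96/q) = -16 - 192/q)
Q(C, u) = 5
r = 25 (r = 5*5 = 25)
U = -32000 (U = (32*25)*(-5*(2 + 6)) = 800*(-5*8) = 800*(-40) = -32000)
t(-28/(-140)) + U = (-16 - 192/((-28/(-140)))) - 32000 = (-16 - 192/((-28*(-1/140)))) - 32000 = (-16 - 192/⅕) - 32000 = (-16 - 192*5) - 32000 = (-16 - 960) - 32000 = -976 - 32000 = -32976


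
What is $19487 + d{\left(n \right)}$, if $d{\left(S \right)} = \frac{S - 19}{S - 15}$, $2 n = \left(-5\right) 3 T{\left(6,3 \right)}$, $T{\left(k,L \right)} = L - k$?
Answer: $\frac{292312}{15} \approx 19487.0$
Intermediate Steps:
$n = \frac{45}{2}$ ($n = \frac{\left(-5\right) 3 \left(3 - 6\right)}{2} = \frac{\left(-15\right) \left(3 - 6\right)}{2} = \frac{\left(-15\right) \left(-3\right)}{2} = \frac{1}{2} \cdot 45 = \frac{45}{2} \approx 22.5$)
$d{\left(S \right)} = \frac{-19 + S}{-15 + S}$
$19487 + d{\left(n \right)} = 19487 + \frac{-19 + \frac{45}{2}}{-15 + \frac{45}{2}} = 19487 + \frac{1}{\frac{15}{2}} \cdot \frac{7}{2} = 19487 + \frac{2}{15} \cdot \frac{7}{2} = 19487 + \frac{7}{15} = \frac{292312}{15}$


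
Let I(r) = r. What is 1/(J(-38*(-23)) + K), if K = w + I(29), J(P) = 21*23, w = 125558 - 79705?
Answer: 1/46365 ≈ 2.1568e-5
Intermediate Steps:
w = 45853
J(P) = 483
K = 45882 (K = 45853 + 29 = 45882)
1/(J(-38*(-23)) + K) = 1/(483 + 45882) = 1/46365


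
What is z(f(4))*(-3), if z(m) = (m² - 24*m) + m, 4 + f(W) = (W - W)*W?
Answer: -324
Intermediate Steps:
f(W) = -4 (f(W) = -4 + (W - W)*W = -4 + 0*W = -4 + 0 = -4)
z(m) = m² - 23*m
z(f(4))*(-3) = -4*(-23 - 4)*(-3) = -4*(-27)*(-3) = 108*(-3) = -324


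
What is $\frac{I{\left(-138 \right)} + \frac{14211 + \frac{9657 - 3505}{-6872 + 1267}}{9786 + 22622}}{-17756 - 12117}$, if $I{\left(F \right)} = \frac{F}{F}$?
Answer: $- \frac{261293343}{5426336051320} \approx -4.8153 \cdot 10^{-5}$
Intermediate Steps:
$I{\left(F \right)} = 1$
$\frac{I{\left(-138 \right)} + \frac{14211 + \frac{9657 - 3505}{-6872 + 1267}}{9786 + 22622}}{-17756 - 12117} = \frac{1 + \frac{14211 + \frac{9657 - 3505}{-6872 + 1267}}{9786 + 22622}}{-17756 - 12117} = \frac{1 + \frac{14211 + \frac{6152}{-5605}}{32408}}{-29873} = \left(1 + \left(14211 + 6152 \left(- \frac{1}{5605}\right)\right) \frac{1}{32408}\right) \left(- \frac{1}{29873}\right) = \left(1 + \left(14211 - \frac{6152}{5605}\right) \frac{1}{32408}\right) \left(- \frac{1}{29873}\right) = \left(1 + \frac{79646503}{5605} \cdot \frac{1}{32408}\right) \left(- \frac{1}{29873}\right) = \left(1 + \frac{79646503}{181646840}\right) \left(- \frac{1}{29873}\right) = \frac{261293343}{181646840} \left(- \frac{1}{29873}\right) = - \frac{261293343}{5426336051320}$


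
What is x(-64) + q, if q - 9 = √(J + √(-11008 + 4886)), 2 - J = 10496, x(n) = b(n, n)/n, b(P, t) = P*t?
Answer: -55 + √(-10494 + I*√6122) ≈ -54.618 + 102.44*I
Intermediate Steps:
x(n) = n (x(n) = (n*n)/n = n²/n = n)
J = -10494 (J = 2 - 1*10496 = 2 - 10496 = -10494)
q = 9 + √(-10494 + I*√6122) (q = 9 + √(-10494 + √(-11008 + 4886)) = 9 + √(-10494 + √(-6122)) = 9 + √(-10494 + I*√6122) ≈ 9.3819 + 102.44*I)
x(-64) + q = -64 + (9 + √(-10494 + I*√6122)) = -55 + √(-10494 + I*√6122)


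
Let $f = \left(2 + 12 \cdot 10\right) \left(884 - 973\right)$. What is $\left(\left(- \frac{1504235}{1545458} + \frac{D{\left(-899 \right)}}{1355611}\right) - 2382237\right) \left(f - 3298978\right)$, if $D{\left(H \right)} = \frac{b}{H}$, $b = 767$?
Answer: $\frac{7425293175319254676098399410}{941720419244681} \approx 7.8848 \cdot 10^{12}$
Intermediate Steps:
$D{\left(H \right)} = \frac{767}{H}$
$f = -10858$ ($f = \left(2 + 120\right) \left(-89\right) = 122 \left(-89\right) = -10858$)
$\left(\left(- \frac{1504235}{1545458} + \frac{D{\left(-899 \right)}}{1355611}\right) - 2382237\right) \left(f - 3298978\right) = \left(\left(- \frac{1504235}{1545458} + \frac{767 \frac{1}{-899}}{1355611}\right) - 2382237\right) \left(-10858 - 3298978\right) = \left(\left(\left(-1504235\right) \frac{1}{1545458} + 767 \left(- \frac{1}{899}\right) \frac{1}{1355611}\right) - 2382237\right) \left(-3309836\right) = \left(\left(- \frac{1504235}{1545458} - \frac{767}{1218694289}\right) - 2382237\right) \left(-3309836\right) = \left(- \frac{1833203789180201}{1883440838489362} - 2382237\right) \left(-3309836\right) = \left(- \frac{4486804285964171442995}{1883440838489362}\right) \left(-3309836\right) = \frac{7425293175319254676098399410}{941720419244681}$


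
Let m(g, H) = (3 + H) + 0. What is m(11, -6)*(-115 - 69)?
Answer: 552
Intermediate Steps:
m(g, H) = 3 + H
m(11, -6)*(-115 - 69) = (3 - 6)*(-115 - 69) = -3*(-184) = 552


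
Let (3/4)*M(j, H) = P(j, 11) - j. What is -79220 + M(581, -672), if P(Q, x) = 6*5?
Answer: -239864/3 ≈ -79955.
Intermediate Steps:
P(Q, x) = 30
M(j, H) = 40 - 4*j/3 (M(j, H) = 4*(30 - j)/3 = 40 - 4*j/3)
-79220 + M(581, -672) = -79220 + (40 - 4/3*581) = -79220 + (40 - 2324/3) = -79220 - 2204/3 = -239864/3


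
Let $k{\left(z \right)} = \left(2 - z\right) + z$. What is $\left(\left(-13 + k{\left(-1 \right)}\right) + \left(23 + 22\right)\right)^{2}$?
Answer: $1156$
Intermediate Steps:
$k{\left(z \right)} = 2$
$\left(\left(-13 + k{\left(-1 \right)}\right) + \left(23 + 22\right)\right)^{2} = \left(\left(-13 + 2\right) + \left(23 + 22\right)\right)^{2} = \left(-11 + 45\right)^{2} = 34^{2} = 1156$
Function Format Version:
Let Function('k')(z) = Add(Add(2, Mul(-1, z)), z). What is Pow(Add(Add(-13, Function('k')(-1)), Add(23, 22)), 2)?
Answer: 1156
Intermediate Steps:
Function('k')(z) = 2
Pow(Add(Add(-13, Function('k')(-1)), Add(23, 22)), 2) = Pow(Add(Add(-13, 2), Add(23, 22)), 2) = Pow(Add(-11, 45), 2) = Pow(34, 2) = 1156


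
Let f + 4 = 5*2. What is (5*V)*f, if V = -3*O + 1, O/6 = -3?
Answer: 1650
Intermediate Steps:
f = 6 (f = -4 + 5*2 = -4 + 10 = 6)
O = -18 (O = 6*(-3) = -18)
V = 55 (V = -3*(-18) + 1 = 54 + 1 = 55)
(5*V)*f = (5*55)*6 = 275*6 = 1650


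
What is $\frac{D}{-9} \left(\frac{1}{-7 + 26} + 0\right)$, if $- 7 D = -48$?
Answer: $- \frac{16}{399} \approx -0.0401$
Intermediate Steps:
$D = \frac{48}{7}$ ($D = \left(- \frac{1}{7}\right) \left(-48\right) = \frac{48}{7} \approx 6.8571$)
$\frac{D}{-9} \left(\frac{1}{-7 + 26} + 0\right) = \frac{48}{7 \left(-9\right)} \left(\frac{1}{-7 + 26} + 0\right) = \frac{48}{7} \left(- \frac{1}{9}\right) \left(\frac{1}{19} + 0\right) = - \frac{16 \left(\frac{1}{19} + 0\right)}{21} = \left(- \frac{16}{21}\right) \frac{1}{19} = - \frac{16}{399}$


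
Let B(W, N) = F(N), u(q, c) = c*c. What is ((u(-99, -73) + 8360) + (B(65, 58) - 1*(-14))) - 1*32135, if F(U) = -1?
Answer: -18433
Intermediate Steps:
u(q, c) = c²
B(W, N) = -1
((u(-99, -73) + 8360) + (B(65, 58) - 1*(-14))) - 1*32135 = (((-73)² + 8360) + (-1 - 1*(-14))) - 1*32135 = ((5329 + 8360) + (-1 + 14)) - 32135 = (13689 + 13) - 32135 = 13702 - 32135 = -18433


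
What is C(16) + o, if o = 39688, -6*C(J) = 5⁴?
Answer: 237503/6 ≈ 39584.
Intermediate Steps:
C(J) = -625/6 (C(J) = -⅙*5⁴ = -⅙*625 = -625/6)
C(16) + o = -625/6 + 39688 = 237503/6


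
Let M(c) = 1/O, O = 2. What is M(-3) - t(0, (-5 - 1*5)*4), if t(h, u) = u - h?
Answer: 81/2 ≈ 40.500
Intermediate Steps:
M(c) = 1/2
M(-3) - t(0, (-5 - 1*5)*4) = 1/2 - ((-5 - 1*5)*4 - 1*0) = 1/2 - ((-5 - 5)*4 + 0) = 1/2 - (-10*4 + 0) = 1/2 - (-40 + 0) = 1/2 - 1*(-40) = 1/2 + 40 = 81/2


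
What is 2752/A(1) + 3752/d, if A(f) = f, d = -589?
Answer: 1617176/589 ≈ 2745.6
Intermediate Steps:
2752/A(1) + 3752/d = 2752/1 + 3752/(-589) = 2752*1 + 3752*(-1/589) = 2752 - 3752/589 = 1617176/589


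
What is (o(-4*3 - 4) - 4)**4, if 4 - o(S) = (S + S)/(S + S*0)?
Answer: 16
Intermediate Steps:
o(S) = 2 (o(S) = 4 - (S + S)/(S + S*0) = 4 - 2*S/(S + 0) = 4 - 2*S/S = 4 - 1*2 = 4 - 2 = 2)
(o(-4*3 - 4) - 4)**4 = (2 - 4)**4 = (-2)**4 = 16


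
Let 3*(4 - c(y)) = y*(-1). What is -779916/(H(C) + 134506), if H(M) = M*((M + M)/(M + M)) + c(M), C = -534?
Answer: -389958/66899 ≈ -5.8291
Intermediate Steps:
c(y) = 4 + y/3 (c(y) = 4 - y*(-1)/3 = 4 - (-1)*y/3 = 4 + y/3)
H(M) = 4 + 4*M/3 (H(M) = M*((M + M)/(M + M)) + (4 + M/3) = M*((2*M)/((2*M))) + (4 + M/3) = M*((2*M)*(1/(2*M))) + (4 + M/3) = M*1 + (4 + M/3) = M + (4 + M/3) = 4 + 4*M/3)
-779916/(H(C) + 134506) = -779916/((4 + (4/3)*(-534)) + 134506) = -779916/((4 - 712) + 134506) = -779916/(-708 + 134506) = -779916/133798 = -779916*1/133798 = -389958/66899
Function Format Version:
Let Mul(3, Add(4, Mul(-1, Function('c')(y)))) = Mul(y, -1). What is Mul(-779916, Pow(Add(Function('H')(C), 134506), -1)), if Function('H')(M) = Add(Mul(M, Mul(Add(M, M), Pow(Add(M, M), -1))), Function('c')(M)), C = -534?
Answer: Rational(-389958, 66899) ≈ -5.8291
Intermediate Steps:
Function('c')(y) = Add(4, Mul(Rational(1, 3), y)) (Function('c')(y) = Add(4, Mul(Rational(-1, 3), Mul(y, -1))) = Add(4, Mul(Rational(-1, 3), Mul(-1, y))) = Add(4, Mul(Rational(1, 3), y)))
Function('H')(M) = Add(4, Mul(Rational(4, 3), M)) (Function('H')(M) = Add(Mul(M, Mul(Add(M, M), Pow(Add(M, M), -1))), Add(4, Mul(Rational(1, 3), M))) = Add(Mul(M, Mul(Mul(2, M), Pow(Mul(2, M), -1))), Add(4, Mul(Rational(1, 3), M))) = Add(Mul(M, Mul(Mul(2, M), Mul(Rational(1, 2), Pow(M, -1)))), Add(4, Mul(Rational(1, 3), M))) = Add(Mul(M, 1), Add(4, Mul(Rational(1, 3), M))) = Add(M, Add(4, Mul(Rational(1, 3), M))) = Add(4, Mul(Rational(4, 3), M)))
Mul(-779916, Pow(Add(Function('H')(C), 134506), -1)) = Mul(-779916, Pow(Add(Add(4, Mul(Rational(4, 3), -534)), 134506), -1)) = Mul(-779916, Pow(Add(Add(4, -712), 134506), -1)) = Mul(-779916, Pow(Add(-708, 134506), -1)) = Mul(-779916, Pow(133798, -1)) = Mul(-779916, Rational(1, 133798)) = Rational(-389958, 66899)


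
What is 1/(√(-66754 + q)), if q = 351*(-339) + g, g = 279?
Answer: -I*√46366/92732 ≈ -0.002322*I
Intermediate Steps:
q = -118710 (q = 351*(-339) + 279 = -118989 + 279 = -118710)
1/(√(-66754 + q)) = 1/(√(-66754 - 118710)) = 1/(√(-185464)) = 1/(2*I*√46366) = -I*√46366/92732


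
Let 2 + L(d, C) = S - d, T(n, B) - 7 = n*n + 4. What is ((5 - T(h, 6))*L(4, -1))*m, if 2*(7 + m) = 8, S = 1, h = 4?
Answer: -330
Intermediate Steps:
m = -3 (m = -7 + (1/2)*8 = -7 + 4 = -3)
T(n, B) = 11 + n**2 (T(n, B) = 7 + (n*n + 4) = 7 + (n**2 + 4) = 7 + (4 + n**2) = 11 + n**2)
L(d, C) = -1 - d (L(d, C) = -2 + (1 - d) = -1 - d)
((5 - T(h, 6))*L(4, -1))*m = ((5 - (11 + 4**2))*(-1 - 1*4))*(-3) = ((5 - (11 + 16))*(-1 - 4))*(-3) = ((5 - 1*27)*(-5))*(-3) = ((5 - 27)*(-5))*(-3) = -22*(-5)*(-3) = 110*(-3) = -330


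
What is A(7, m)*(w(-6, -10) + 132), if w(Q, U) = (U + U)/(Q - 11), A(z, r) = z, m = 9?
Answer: 15848/17 ≈ 932.24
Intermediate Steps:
w(Q, U) = 2*U/(-11 + Q) (w(Q, U) = (2*U)/(-11 + Q) = 2*U/(-11 + Q))
A(7, m)*(w(-6, -10) + 132) = 7*(2*(-10)/(-11 - 6) + 132) = 7*(2*(-10)/(-17) + 132) = 7*(2*(-10)*(-1/17) + 132) = 7*(20/17 + 132) = 7*(2264/17) = 15848/17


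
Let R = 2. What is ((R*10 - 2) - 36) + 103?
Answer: 85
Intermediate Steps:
((R*10 - 2) - 36) + 103 = ((2*10 - 2) - 36) + 103 = ((20 - 2) - 36) + 103 = (18 - 36) + 103 = -18 + 103 = 85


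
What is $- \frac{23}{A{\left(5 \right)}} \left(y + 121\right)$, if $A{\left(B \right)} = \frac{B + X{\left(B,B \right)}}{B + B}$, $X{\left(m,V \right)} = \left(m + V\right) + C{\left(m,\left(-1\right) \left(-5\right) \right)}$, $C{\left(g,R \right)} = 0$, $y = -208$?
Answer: $1334$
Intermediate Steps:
$X{\left(m,V \right)} = V + m$ ($X{\left(m,V \right)} = \left(m + V\right) + 0 = \left(V + m\right) + 0 = V + m$)
$A{\left(B \right)} = \frac{3}{2}$ ($A{\left(B \right)} = \frac{B + \left(B + B\right)}{B + B} = \frac{B + 2 B}{2 B} = 3 B \frac{1}{2 B} = \frac{3}{2}$)
$- \frac{23}{A{\left(5 \right)}} \left(y + 121\right) = - \frac{23}{\frac{3}{2}} \left(-208 + 121\right) = \left(-23\right) \frac{2}{3} \left(-87\right) = \left(- \frac{46}{3}\right) \left(-87\right) = 1334$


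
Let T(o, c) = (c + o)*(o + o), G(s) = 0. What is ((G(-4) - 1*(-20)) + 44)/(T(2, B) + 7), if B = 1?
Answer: 64/19 ≈ 3.3684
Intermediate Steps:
T(o, c) = 2*o*(c + o) (T(o, c) = (c + o)*(2*o) = 2*o*(c + o))
((G(-4) - 1*(-20)) + 44)/(T(2, B) + 7) = ((0 - 1*(-20)) + 44)/(2*2*(1 + 2) + 7) = ((0 + 20) + 44)/(2*2*3 + 7) = (20 + 44)/(12 + 7) = 64/19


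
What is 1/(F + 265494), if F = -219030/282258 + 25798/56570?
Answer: 1330611255/353268878798702 ≈ 3.7666e-6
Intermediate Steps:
F = -425736268/1330611255 (F = -219030*1/282258 + 25798*(1/56570) = -36505/47043 + 12899/28285 = -425736268/1330611255 ≈ -0.31996)
1/(F + 265494) = 1/(-425736268/1330611255 + 265494) = 1/(353268878798702/1330611255) = 1330611255/353268878798702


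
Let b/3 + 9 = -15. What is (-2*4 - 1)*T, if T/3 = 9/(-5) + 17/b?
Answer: 2199/40 ≈ 54.975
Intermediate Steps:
b = -72 (b = -27 + 3*(-15) = -27 - 45 = -72)
T = -733/120 (T = 3*(9/(-5) + 17/(-72)) = 3*(9*(-1/5) + 17*(-1/72)) = 3*(-9/5 - 17/72) = 3*(-733/360) = -733/120 ≈ -6.1083)
(-2*4 - 1)*T = (-2*4 - 1)*(-733/120) = (-8 - 1)*(-733/120) = -9*(-733/120) = 2199/40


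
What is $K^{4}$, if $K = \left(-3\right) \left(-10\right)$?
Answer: $810000$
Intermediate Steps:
$K = 30$
$K^{4} = 30^{4} = 810000$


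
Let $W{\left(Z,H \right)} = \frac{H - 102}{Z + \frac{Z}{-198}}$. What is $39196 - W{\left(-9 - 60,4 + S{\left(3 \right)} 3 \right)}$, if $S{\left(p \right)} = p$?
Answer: $\frac{177591202}{4531} \approx 39195.0$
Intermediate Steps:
$W{\left(Z,H \right)} = \frac{198 \left(-102 + H\right)}{197 Z}$ ($W{\left(Z,H \right)} = \frac{-102 + H}{Z + Z \left(- \frac{1}{198}\right)} = \frac{-102 + H}{Z - \frac{Z}{198}} = \frac{-102 + H}{\frac{197}{198} Z} = \left(-102 + H\right) \frac{198}{197 Z} = \frac{198 \left(-102 + H\right)}{197 Z}$)
$39196 - W{\left(-9 - 60,4 + S{\left(3 \right)} 3 \right)} = 39196 - \frac{198 \left(-102 + \left(4 + 3 \cdot 3\right)\right)}{197 \left(-9 - 60\right)} = 39196 - \frac{198 \left(-102 + \left(4 + 9\right)\right)}{197 \left(-69\right)} = 39196 - \frac{198}{197} \left(- \frac{1}{69}\right) \left(-102 + 13\right) = 39196 - \frac{198}{197} \left(- \frac{1}{69}\right) \left(-89\right) = 39196 - \frac{5874}{4531} = \frac{177591202}{4531}$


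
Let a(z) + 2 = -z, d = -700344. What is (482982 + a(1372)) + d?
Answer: -218736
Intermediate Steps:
a(z) = -2 - z
(482982 + a(1372)) + d = (482982 + (-2 - 1*1372)) - 700344 = (482982 + (-2 - 1372)) - 700344 = (482982 - 1374) - 700344 = 481608 - 700344 = -218736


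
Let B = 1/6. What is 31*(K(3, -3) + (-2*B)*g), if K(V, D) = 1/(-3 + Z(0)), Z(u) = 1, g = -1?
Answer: -31/6 ≈ -5.1667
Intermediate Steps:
K(V, D) = -1/2 (K(V, D) = 1/(-3 + 1) = 1/(-2) = -1/2)
B = 1/6 ≈ 0.16667
31*(K(3, -3) + (-2*B)*g) = 31*(-1/2 - 2*1/6*(-1)) = 31*(-1/2 - 1/3*(-1)) = 31*(-1/2 + 1/3) = 31*(-1/6) = -31/6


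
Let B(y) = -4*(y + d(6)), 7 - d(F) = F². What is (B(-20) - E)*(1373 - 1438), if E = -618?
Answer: -52910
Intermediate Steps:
d(F) = 7 - F²
B(y) = 116 - 4*y (B(y) = -4*(y + (7 - 1*6²)) = -4*(y + (7 - 1*36)) = -4*(y + (7 - 36)) = -4*(y - 29) = -4*(-29 + y) = 116 - 4*y)
(B(-20) - E)*(1373 - 1438) = ((116 - 4*(-20)) - 1*(-618))*(1373 - 1438) = ((116 + 80) + 618)*(-65) = (196 + 618)*(-65) = 814*(-65) = -52910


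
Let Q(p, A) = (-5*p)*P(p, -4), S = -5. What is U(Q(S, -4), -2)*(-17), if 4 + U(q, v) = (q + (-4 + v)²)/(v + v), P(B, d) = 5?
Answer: 3009/4 ≈ 752.25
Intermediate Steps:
Q(p, A) = -25*p (Q(p, A) = -5*p*5 = -25*p)
U(q, v) = -4 + (q + (-4 + v)²)/(2*v) (U(q, v) = -4 + (q + (-4 + v)²)/(v + v) = -4 + (q + (-4 + v)²)/((2*v)) = -4 + (q + (-4 + v)²)*(1/(2*v)) = -4 + (q + (-4 + v)²)/(2*v))
U(Q(S, -4), -2)*(-17) = ((½)*(-25*(-5) + (-4 - 2)² - 8*(-2))/(-2))*(-17) = ((½)*(-½)*(125 + (-6)² + 16))*(-17) = ((½)*(-½)*(125 + 36 + 16))*(-17) = ((½)*(-½)*177)*(-17) = -177/4*(-17) = 3009/4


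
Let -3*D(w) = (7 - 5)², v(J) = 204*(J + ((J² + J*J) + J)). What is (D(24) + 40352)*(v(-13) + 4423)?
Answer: 8240130692/3 ≈ 2.7467e+9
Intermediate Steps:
v(J) = 408*J + 408*J² (v(J) = 204*(J + ((J² + J²) + J)) = 204*(J + (2*J² + J)) = 204*(J + (J + 2*J²)) = 204*(2*J + 2*J²) = 408*J + 408*J²)
D(w) = -4/3 (D(w) = -(7 - 5)²/3 = -⅓*2² = -⅓*4 = -4/3)
(D(24) + 40352)*(v(-13) + 4423) = (-4/3 + 40352)*(408*(-13)*(1 - 13) + 4423) = 121052*(408*(-13)*(-12) + 4423)/3 = 121052*(63648 + 4423)/3 = (121052/3)*68071 = 8240130692/3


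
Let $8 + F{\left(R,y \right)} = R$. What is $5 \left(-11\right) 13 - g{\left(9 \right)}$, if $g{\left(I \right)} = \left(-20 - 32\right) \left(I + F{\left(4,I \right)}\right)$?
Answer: $-455$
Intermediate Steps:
$F{\left(R,y \right)} = -8 + R$
$g{\left(I \right)} = 208 - 52 I$ ($g{\left(I \right)} = \left(-20 - 32\right) \left(I + \left(-8 + 4\right)\right) = \left(-20 - 32\right) \left(I - 4\right) = - 52 \left(-4 + I\right) = 208 - 52 I$)
$5 \left(-11\right) 13 - g{\left(9 \right)} = 5 \left(-11\right) 13 - \left(208 - 468\right) = \left(-55\right) 13 - \left(208 - 468\right) = -715 - -260 = -715 + 260 = -455$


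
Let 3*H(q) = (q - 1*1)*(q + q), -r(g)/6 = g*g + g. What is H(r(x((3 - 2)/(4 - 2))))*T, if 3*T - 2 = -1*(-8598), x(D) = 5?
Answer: 62264000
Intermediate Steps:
T = 8600/3 (T = 2/3 + (-1*(-8598))/3 = 2/3 + (1/3)*8598 = 2/3 + 2866 = 8600/3 ≈ 2866.7)
r(g) = -6*g - 6*g**2 (r(g) = -6*(g*g + g) = -6*(g**2 + g) = -6*(g + g**2) = -6*g - 6*g**2)
H(q) = 2*q*(-1 + q)/3 (H(q) = ((q - 1*1)*(q + q))/3 = ((q - 1)*(2*q))/3 = ((-1 + q)*(2*q))/3 = (2*q*(-1 + q))/3 = 2*q*(-1 + q)/3)
H(r(x((3 - 2)/(4 - 2))))*T = (2*(-6*5*(1 + 5))*(-1 - 6*5*(1 + 5))/3)*(8600/3) = (2*(-6*5*6)*(-1 - 6*5*6)/3)*(8600/3) = ((2/3)*(-180)*(-1 - 180))*(8600/3) = ((2/3)*(-180)*(-181))*(8600/3) = 21720*(8600/3) = 62264000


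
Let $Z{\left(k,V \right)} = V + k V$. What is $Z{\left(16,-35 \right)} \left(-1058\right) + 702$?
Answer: $630212$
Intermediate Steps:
$Z{\left(k,V \right)} = V + V k$
$Z{\left(16,-35 \right)} \left(-1058\right) + 702 = - 35 \left(1 + 16\right) \left(-1058\right) + 702 = \left(-35\right) 17 \left(-1058\right) + 702 = \left(-595\right) \left(-1058\right) + 702 = 629510 + 702 = 630212$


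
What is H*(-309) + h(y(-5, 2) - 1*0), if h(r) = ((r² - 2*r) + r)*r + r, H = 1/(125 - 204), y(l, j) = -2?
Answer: -797/79 ≈ -10.089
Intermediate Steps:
H = -1/79 (H = 1/(-79) = -1/79 ≈ -0.012658)
h(r) = r + r*(r² - r) (h(r) = (r² - r)*r + r = r*(r² - r) + r = r + r*(r² - r))
H*(-309) + h(y(-5, 2) - 1*0) = -1/79*(-309) + (-2 - 1*0)*(1 + (-2 - 1*0)² - (-2 - 1*0)) = 309/79 + (-2 + 0)*(1 + (-2 + 0)² - (-2 + 0)) = 309/79 - 2*(1 + (-2)² - 1*(-2)) = 309/79 - 2*(1 + 4 + 2) = 309/79 - 2*7 = 309/79 - 14 = -797/79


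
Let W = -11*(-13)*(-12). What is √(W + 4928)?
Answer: 2*√803 ≈ 56.674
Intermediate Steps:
W = -1716 (W = 143*(-12) = -1716)
√(W + 4928) = √(-1716 + 4928) = √3212 = 2*√803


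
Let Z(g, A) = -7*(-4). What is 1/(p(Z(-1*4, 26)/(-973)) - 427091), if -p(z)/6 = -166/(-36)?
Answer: -3/1281356 ≈ -2.3413e-6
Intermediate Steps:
Z(g, A) = 28
p(z) = -83/3 (p(z) = -(-996)/(-36) = -(-996)*(-1)/36 = -6*83/18 = -83/3)
1/(p(Z(-1*4, 26)/(-973)) - 427091) = 1/(-83/3 - 427091) = 1/(-1281356/3) = -3/1281356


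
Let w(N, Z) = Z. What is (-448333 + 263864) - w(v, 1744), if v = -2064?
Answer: -186213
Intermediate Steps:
(-448333 + 263864) - w(v, 1744) = (-448333 + 263864) - 1*1744 = -184469 - 1744 = -186213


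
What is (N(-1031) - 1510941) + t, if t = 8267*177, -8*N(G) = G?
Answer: -380425/8 ≈ -47553.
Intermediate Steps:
N(G) = -G/8
t = 1463259
(N(-1031) - 1510941) + t = (-⅛*(-1031) - 1510941) + 1463259 = (1031/8 - 1510941) + 1463259 = -12086497/8 + 1463259 = -380425/8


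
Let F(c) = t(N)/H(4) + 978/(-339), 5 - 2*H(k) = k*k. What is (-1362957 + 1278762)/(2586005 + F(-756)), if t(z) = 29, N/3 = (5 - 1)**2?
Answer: -20930877/642878815 ≈ -0.032558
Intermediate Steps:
N = 48 (N = 3*(5 - 1)**2 = 3*4**2 = 3*16 = 48)
H(k) = 5/2 - k**2/2 (H(k) = 5/2 - k*k/2 = 5/2 - k**2/2)
F(c) = -10140/1243 (F(c) = 29/(5/2 - 1/2*4**2) + 978/(-339) = 29/(5/2 - 1/2*16) + 978*(-1/339) = 29/(5/2 - 8) - 326/113 = 29/(-11/2) - 326/113 = 29*(-2/11) - 326/113 = -58/11 - 326/113 = -10140/1243)
(-1362957 + 1278762)/(2586005 + F(-756)) = (-1362957 + 1278762)/(2586005 - 10140/1243) = -84195/3214394075/1243 = -84195*1243/3214394075 = -20930877/642878815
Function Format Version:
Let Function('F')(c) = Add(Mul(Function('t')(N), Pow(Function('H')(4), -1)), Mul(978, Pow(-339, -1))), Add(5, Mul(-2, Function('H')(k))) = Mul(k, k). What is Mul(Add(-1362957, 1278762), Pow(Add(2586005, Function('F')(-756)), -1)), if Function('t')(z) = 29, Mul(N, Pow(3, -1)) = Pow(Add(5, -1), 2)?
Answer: Rational(-20930877, 642878815) ≈ -0.032558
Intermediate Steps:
N = 48 (N = Mul(3, Pow(Add(5, -1), 2)) = Mul(3, Pow(4, 2)) = Mul(3, 16) = 48)
Function('H')(k) = Add(Rational(5, 2), Mul(Rational(-1, 2), Pow(k, 2))) (Function('H')(k) = Add(Rational(5, 2), Mul(Rational(-1, 2), Mul(k, k))) = Add(Rational(5, 2), Mul(Rational(-1, 2), Pow(k, 2))))
Function('F')(c) = Rational(-10140, 1243) (Function('F')(c) = Add(Mul(29, Pow(Add(Rational(5, 2), Mul(Rational(-1, 2), Pow(4, 2))), -1)), Mul(978, Pow(-339, -1))) = Add(Mul(29, Pow(Add(Rational(5, 2), Mul(Rational(-1, 2), 16)), -1)), Mul(978, Rational(-1, 339))) = Add(Mul(29, Pow(Add(Rational(5, 2), -8), -1)), Rational(-326, 113)) = Add(Mul(29, Pow(Rational(-11, 2), -1)), Rational(-326, 113)) = Add(Mul(29, Rational(-2, 11)), Rational(-326, 113)) = Add(Rational(-58, 11), Rational(-326, 113)) = Rational(-10140, 1243))
Mul(Add(-1362957, 1278762), Pow(Add(2586005, Function('F')(-756)), -1)) = Mul(Add(-1362957, 1278762), Pow(Add(2586005, Rational(-10140, 1243)), -1)) = Mul(-84195, Pow(Rational(3214394075, 1243), -1)) = Mul(-84195, Rational(1243, 3214394075)) = Rational(-20930877, 642878815)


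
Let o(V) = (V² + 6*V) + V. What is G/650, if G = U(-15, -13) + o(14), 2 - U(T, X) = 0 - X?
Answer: 283/650 ≈ 0.43538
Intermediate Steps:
o(V) = V² + 7*V
U(T, X) = 2 + X (U(T, X) = 2 - (0 - X) = 2 - (-1)*X = 2 + X)
G = 283 (G = (2 - 13) + 14*(7 + 14) = -11 + 14*21 = -11 + 294 = 283)
G/650 = 283/650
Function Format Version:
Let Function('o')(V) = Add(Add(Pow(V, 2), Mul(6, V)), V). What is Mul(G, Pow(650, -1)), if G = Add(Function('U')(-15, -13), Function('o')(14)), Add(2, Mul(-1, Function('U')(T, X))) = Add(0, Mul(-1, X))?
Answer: Rational(283, 650) ≈ 0.43538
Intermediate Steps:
Function('o')(V) = Add(Pow(V, 2), Mul(7, V))
Function('U')(T, X) = Add(2, X) (Function('U')(T, X) = Add(2, Mul(-1, Add(0, Mul(-1, X)))) = Add(2, Mul(-1, Mul(-1, X))) = Add(2, X))
G = 283 (G = Add(Add(2, -13), Mul(14, Add(7, 14))) = Add(-11, Mul(14, 21)) = Add(-11, 294) = 283)
Mul(G, Pow(650, -1)) = Mul(283, Pow(650, -1)) = Mul(283, Rational(1, 650)) = Rational(283, 650)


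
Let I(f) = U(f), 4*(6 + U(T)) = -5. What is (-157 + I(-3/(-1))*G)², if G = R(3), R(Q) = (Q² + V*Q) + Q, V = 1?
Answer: 1129969/16 ≈ 70623.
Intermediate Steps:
R(Q) = Q² + 2*Q (R(Q) = (Q² + 1*Q) + Q = (Q² + Q) + Q = (Q + Q²) + Q = Q² + 2*Q)
U(T) = -29/4 (U(T) = -6 + (¼)*(-5) = -6 - 5/4 = -29/4)
G = 15 (G = 3*(2 + 3) = 3*5 = 15)
I(f) = -29/4
(-157 + I(-3/(-1))*G)² = (-157 - 29/4*15)² = (-157 - 435/4)² = (-1063/4)² = 1129969/16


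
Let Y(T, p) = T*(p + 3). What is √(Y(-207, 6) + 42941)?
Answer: √41078 ≈ 202.68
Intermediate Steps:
Y(T, p) = T*(3 + p)
√(Y(-207, 6) + 42941) = √(-207*(3 + 6) + 42941) = √(-207*9 + 42941) = √(-1863 + 42941) = √41078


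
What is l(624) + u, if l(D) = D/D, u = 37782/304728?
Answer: 57085/50788 ≈ 1.1240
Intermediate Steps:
u = 6297/50788 (u = 37782*(1/304728) = 6297/50788 ≈ 0.12399)
l(D) = 1
l(624) + u = 1 + 6297/50788 = 57085/50788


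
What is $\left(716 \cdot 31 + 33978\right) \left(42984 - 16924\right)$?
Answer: $1463894440$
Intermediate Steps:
$\left(716 \cdot 31 + 33978\right) \left(42984 - 16924\right) = \left(22196 + 33978\right) 26060 = 56174 \cdot 26060 = 1463894440$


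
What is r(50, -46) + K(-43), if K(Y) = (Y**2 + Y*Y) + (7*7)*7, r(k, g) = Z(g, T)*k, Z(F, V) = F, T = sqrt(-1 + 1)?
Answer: 1741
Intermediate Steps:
T = 0 (T = sqrt(0) = 0)
r(k, g) = g*k
K(Y) = 343 + 2*Y**2 (K(Y) = (Y**2 + Y**2) + 49*7 = 2*Y**2 + 343 = 343 + 2*Y**2)
r(50, -46) + K(-43) = -46*50 + (343 + 2*(-43)**2) = -2300 + (343 + 2*1849) = -2300 + (343 + 3698) = -2300 + 4041 = 1741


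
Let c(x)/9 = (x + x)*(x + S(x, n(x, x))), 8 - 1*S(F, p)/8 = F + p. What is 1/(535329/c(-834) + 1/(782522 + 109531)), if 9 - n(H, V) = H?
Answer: 417616396056/17687202983 ≈ 23.611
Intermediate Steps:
n(H, V) = 9 - H
S(F, p) = 64 - 8*F - 8*p (S(F, p) = 64 - 8*(F + p) = 64 + (-8*F - 8*p) = 64 - 8*F - 8*p)
c(x) = 18*x*(-8 + x) (c(x) = 9*((x + x)*(x + (64 - 8*x - 8*(9 - x)))) = 9*((2*x)*(x + (64 - 8*x + (-72 + 8*x)))) = 9*((2*x)*(x - 8)) = 9*((2*x)*(-8 + x)) = 9*(2*x*(-8 + x)) = 18*x*(-8 + x))
1/(535329/c(-834) + 1/(782522 + 109531)) = 1/(535329/((18*(-834)*(-8 - 834))) + 1/(782522 + 109531)) = 1/(535329/((18*(-834)*(-842))) + 1/892053) = 1/(535329/12640104 + 1/892053) = 1/(535329*(1/12640104) + 1/892053) = 1/(19827/468152 + 1/892053) = 1/(17687202983/417616396056) = 417616396056/17687202983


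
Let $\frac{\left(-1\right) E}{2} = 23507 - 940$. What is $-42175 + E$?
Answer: $-87309$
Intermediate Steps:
$E = -45134$ ($E = - 2 \left(23507 - 940\right) = \left(-2\right) 22567 = -45134$)
$-42175 + E = -42175 - 45134 = -87309$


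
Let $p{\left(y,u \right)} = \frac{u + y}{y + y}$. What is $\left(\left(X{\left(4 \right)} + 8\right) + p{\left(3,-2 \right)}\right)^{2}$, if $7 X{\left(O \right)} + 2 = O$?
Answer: $\frac{126025}{1764} \approx 71.443$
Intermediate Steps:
$X{\left(O \right)} = - \frac{2}{7} + \frac{O}{7}$
$p{\left(y,u \right)} = \frac{u + y}{2 y}$
$\left(\left(X{\left(4 \right)} + 8\right) + p{\left(3,-2 \right)}\right)^{2} = \left(\left(\left(- \frac{2}{7} + \frac{1}{7} \cdot 4\right) + 8\right) + \frac{-2 + 3}{2 \cdot 3}\right)^{2} = \left(\left(\left(- \frac{2}{7} + \frac{4}{7}\right) + 8\right) + \frac{1}{2} \cdot \frac{1}{3} \cdot 1\right)^{2} = \left(\left(\frac{2}{7} + 8\right) + \frac{1}{6}\right)^{2} = \left(\frac{58}{7} + \frac{1}{6}\right)^{2} = \left(\frac{355}{42}\right)^{2} = \frac{126025}{1764}$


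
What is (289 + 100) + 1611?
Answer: 2000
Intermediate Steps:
(289 + 100) + 1611 = 389 + 1611 = 2000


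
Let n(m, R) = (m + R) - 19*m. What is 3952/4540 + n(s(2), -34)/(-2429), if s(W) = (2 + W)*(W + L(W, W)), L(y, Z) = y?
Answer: 395046/393845 ≈ 1.0030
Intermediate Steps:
s(W) = 2*W*(2 + W) (s(W) = (2 + W)*(W + W) = (2 + W)*(2*W) = 2*W*(2 + W))
n(m, R) = R - 18*m (n(m, R) = (R + m) - 19*m = R - 18*m)
3952/4540 + n(s(2), -34)/(-2429) = 3952/4540 + (-34 - 36*2*(2 + 2))/(-2429) = 3952*(1/4540) + (-34 - 36*2*4)*(-1/2429) = 988/1135 + (-34 - 18*16)*(-1/2429) = 988/1135 + (-34 - 288)*(-1/2429) = 988/1135 - 322*(-1/2429) = 988/1135 + 46/347 = 395046/393845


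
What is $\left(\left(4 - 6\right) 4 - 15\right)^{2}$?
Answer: $529$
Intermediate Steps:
$\left(\left(4 - 6\right) 4 - 15\right)^{2} = \left(\left(-2\right) 4 - 15\right)^{2} = \left(-8 - 15\right)^{2} = \left(-23\right)^{2} = 529$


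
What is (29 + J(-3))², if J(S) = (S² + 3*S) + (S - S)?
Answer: 841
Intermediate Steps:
J(S) = S² + 3*S (J(S) = (S² + 3*S) + 0 = S² + 3*S)
(29 + J(-3))² = (29 - 3*(3 - 3))² = (29 - 3*0)² = (29 + 0)² = 29² = 841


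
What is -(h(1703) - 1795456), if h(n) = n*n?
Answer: -1104753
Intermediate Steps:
h(n) = n²
-(h(1703) - 1795456) = -(1703² - 1795456) = -(2900209 - 1795456) = -1*1104753 = -1104753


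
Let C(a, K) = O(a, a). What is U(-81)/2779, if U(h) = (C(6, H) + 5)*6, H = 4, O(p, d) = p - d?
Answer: 30/2779 ≈ 0.010795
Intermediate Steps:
C(a, K) = 0 (C(a, K) = a - a = 0)
U(h) = 30 (U(h) = (0 + 5)*6 = 5*6 = 30)
U(-81)/2779 = 30/2779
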